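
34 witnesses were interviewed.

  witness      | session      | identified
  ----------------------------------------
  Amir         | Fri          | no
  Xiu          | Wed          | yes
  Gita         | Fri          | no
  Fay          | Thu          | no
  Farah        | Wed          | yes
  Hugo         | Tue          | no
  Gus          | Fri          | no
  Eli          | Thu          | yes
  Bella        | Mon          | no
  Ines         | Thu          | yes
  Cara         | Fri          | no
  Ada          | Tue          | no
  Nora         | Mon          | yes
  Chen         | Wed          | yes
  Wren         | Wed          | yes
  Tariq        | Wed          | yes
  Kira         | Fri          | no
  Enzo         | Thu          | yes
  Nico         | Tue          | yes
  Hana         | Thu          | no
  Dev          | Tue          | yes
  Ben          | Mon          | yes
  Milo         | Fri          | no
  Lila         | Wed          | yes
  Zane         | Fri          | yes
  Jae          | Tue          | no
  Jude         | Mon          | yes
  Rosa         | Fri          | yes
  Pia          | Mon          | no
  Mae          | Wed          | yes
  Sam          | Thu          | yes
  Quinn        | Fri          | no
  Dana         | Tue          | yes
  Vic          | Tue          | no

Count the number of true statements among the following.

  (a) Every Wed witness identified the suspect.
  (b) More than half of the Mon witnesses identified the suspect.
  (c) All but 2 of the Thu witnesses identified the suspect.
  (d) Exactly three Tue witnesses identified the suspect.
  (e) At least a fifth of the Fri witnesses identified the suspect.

(a) Wed: |A| = 7, |A ∩ B| = 7; needs A ⊆ B, i.e. every element of A is in B (|A ∖ B| = 0) — true.
(b) Mon: |A| = 5, |A ∩ B| = 3; needs |A ∩ B| > |A ∖ B| — true.
(c) Thu: |A| = 6, |A ∩ B| = 4; needs |A ∖ B| = 2 — true.
(d) Tue: |A| = 7, |A ∩ B| = 3; needs |A ∩ B| = 3 — true.
(e) Fri: |A| = 9, |A ∩ B| = 2; needs |A ∩ B| / |A| ≥ 1/5 — true.

5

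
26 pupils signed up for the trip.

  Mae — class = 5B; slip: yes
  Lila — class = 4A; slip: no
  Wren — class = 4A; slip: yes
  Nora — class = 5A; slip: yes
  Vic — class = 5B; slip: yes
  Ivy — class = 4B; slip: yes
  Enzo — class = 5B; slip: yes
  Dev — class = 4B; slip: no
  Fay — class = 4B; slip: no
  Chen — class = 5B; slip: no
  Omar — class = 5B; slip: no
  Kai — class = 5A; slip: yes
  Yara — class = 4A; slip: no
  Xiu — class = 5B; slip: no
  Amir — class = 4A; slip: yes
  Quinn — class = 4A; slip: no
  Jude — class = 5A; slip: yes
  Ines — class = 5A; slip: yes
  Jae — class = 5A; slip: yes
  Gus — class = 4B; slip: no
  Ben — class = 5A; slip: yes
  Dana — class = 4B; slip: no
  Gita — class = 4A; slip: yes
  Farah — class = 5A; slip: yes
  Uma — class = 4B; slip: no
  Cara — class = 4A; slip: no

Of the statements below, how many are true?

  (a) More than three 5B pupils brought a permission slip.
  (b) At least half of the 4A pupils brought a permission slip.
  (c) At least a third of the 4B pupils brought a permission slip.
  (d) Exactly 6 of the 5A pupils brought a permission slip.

(a) 5B: |A| = 6, |A ∩ B| = 3; needs |A ∩ B| > 3 — false.
(b) 4A: |A| = 7, |A ∩ B| = 3; needs |A ∩ B| ≥ |A ∖ B| — false.
(c) 4B: |A| = 6, |A ∩ B| = 1; needs |A ∩ B| / |A| ≥ 1/3 — false.
(d) 5A: |A| = 7, |A ∩ B| = 7; needs |A ∩ B| = 6 — false.

0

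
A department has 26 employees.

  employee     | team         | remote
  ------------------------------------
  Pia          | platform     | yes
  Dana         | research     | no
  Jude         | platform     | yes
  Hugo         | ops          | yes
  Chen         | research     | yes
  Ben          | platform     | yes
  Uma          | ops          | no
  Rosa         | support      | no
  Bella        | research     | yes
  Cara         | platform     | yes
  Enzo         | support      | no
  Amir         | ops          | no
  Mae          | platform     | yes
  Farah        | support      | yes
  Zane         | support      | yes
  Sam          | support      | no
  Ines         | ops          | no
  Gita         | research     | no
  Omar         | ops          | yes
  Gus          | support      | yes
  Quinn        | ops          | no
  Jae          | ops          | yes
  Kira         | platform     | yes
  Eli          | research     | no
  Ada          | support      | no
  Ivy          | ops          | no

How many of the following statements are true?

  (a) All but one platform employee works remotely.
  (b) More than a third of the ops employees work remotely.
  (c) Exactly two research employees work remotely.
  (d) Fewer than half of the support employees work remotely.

(a) platform: |A| = 6, |A ∩ B| = 6; needs |A ∖ B| = 1 — false.
(b) ops: |A| = 8, |A ∩ B| = 3; needs |A ∩ B| / |A| > 1/3 — true.
(c) research: |A| = 5, |A ∩ B| = 2; needs |A ∩ B| = 2 — true.
(d) support: |A| = 7, |A ∩ B| = 3; needs |A ∩ B| < |A ∖ B| — true.

3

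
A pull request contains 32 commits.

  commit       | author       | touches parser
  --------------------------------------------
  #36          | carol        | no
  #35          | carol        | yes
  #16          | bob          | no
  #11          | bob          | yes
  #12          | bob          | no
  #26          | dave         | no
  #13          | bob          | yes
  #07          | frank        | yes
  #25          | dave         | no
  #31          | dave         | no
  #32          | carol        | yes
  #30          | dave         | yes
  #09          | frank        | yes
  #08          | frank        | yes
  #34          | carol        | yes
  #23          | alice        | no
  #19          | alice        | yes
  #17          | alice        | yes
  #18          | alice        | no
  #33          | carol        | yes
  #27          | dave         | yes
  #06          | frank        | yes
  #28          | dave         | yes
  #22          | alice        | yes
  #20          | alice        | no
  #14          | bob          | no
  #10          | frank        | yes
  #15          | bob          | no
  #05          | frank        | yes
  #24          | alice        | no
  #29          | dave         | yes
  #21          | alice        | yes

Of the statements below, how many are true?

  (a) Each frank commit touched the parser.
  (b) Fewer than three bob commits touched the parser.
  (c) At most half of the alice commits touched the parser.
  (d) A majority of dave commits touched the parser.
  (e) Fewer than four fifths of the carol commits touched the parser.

4

(a) frank: |A| = 6, |A ∩ B| = 6; needs A ⊆ B, i.e. every element of A is in B (|A ∖ B| = 0) — true.
(b) bob: |A| = 6, |A ∩ B| = 2; needs |A ∩ B| < 3 — true.
(c) alice: |A| = 8, |A ∩ B| = 4; needs |A ∩ B| ≤ |A ∖ B| — true.
(d) dave: |A| = 7, |A ∩ B| = 4; needs |A ∩ B| > |A ∖ B| — true.
(e) carol: |A| = 5, |A ∩ B| = 4; needs |A ∩ B| / |A| < 4/5 — false.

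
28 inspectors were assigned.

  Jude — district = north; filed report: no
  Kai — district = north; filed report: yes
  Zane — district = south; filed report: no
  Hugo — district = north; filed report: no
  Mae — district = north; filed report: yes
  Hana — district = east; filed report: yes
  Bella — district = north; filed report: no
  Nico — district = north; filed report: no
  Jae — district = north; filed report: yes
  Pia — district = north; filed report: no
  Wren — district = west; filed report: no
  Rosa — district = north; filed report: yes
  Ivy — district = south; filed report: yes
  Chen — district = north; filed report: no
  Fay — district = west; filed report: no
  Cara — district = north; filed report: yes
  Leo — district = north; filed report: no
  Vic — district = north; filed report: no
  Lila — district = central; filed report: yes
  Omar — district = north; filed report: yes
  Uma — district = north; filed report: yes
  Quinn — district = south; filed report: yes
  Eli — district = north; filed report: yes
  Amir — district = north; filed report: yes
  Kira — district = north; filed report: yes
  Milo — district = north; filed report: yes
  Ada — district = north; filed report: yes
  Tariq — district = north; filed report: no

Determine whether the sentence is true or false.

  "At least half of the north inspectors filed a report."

True

The determiner here denotes the relation: |A ∩ B| ≥ |A ∖ B|.
|A| = 21, |A ∩ B| = 12, |A ∖ B| = 9.
12 > 9, so the statement is true.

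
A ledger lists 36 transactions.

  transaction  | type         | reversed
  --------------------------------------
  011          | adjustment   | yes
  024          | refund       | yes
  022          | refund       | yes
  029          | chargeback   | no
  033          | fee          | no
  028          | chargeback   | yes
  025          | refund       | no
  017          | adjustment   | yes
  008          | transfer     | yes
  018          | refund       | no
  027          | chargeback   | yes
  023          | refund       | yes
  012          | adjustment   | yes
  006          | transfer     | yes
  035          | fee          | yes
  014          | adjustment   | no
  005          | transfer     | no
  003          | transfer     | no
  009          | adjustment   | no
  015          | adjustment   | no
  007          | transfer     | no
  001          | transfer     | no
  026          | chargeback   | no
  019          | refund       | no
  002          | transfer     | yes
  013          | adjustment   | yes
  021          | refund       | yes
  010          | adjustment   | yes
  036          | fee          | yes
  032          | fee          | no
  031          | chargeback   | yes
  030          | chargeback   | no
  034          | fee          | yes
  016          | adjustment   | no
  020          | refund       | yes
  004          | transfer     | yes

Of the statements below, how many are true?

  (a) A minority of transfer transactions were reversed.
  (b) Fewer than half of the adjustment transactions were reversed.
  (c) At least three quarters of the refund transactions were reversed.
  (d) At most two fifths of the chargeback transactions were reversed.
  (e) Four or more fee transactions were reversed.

(a) transfer: |A| = 8, |A ∩ B| = 4; needs |A ∩ B| < |A ∖ B| — false.
(b) adjustment: |A| = 9, |A ∩ B| = 5; needs |A ∩ B| < |A ∖ B| — false.
(c) refund: |A| = 8, |A ∩ B| = 5; needs |A ∩ B| / |A| ≥ 3/4 — false.
(d) chargeback: |A| = 6, |A ∩ B| = 3; needs |A ∩ B| / |A| ≤ 2/5 — false.
(e) fee: |A| = 5, |A ∩ B| = 3; needs |A ∩ B| ≥ 4 — false.

0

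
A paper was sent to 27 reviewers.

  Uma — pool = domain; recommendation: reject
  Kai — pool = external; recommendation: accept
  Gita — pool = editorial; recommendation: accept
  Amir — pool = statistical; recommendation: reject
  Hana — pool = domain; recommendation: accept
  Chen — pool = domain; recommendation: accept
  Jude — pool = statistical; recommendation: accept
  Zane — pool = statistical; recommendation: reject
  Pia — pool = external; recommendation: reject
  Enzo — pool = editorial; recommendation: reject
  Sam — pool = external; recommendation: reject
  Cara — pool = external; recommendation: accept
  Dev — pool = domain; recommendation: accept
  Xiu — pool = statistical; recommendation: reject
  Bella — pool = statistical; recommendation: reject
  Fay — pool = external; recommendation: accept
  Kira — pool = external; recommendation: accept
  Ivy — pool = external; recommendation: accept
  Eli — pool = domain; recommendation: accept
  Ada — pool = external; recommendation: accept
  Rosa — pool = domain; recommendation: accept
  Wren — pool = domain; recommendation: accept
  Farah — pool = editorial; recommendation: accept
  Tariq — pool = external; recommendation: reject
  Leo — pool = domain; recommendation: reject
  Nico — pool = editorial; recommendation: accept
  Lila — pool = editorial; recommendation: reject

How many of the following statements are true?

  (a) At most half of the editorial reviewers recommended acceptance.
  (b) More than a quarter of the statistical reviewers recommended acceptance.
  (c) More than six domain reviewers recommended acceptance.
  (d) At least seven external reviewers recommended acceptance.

0

(a) editorial: |A| = 5, |A ∩ B| = 3; needs |A ∩ B| ≤ |A ∖ B| — false.
(b) statistical: |A| = 5, |A ∩ B| = 1; needs |A ∩ B| / |A| > 1/4 — false.
(c) domain: |A| = 8, |A ∩ B| = 6; needs |A ∩ B| > 6 — false.
(d) external: |A| = 9, |A ∩ B| = 6; needs |A ∩ B| ≥ 7 — false.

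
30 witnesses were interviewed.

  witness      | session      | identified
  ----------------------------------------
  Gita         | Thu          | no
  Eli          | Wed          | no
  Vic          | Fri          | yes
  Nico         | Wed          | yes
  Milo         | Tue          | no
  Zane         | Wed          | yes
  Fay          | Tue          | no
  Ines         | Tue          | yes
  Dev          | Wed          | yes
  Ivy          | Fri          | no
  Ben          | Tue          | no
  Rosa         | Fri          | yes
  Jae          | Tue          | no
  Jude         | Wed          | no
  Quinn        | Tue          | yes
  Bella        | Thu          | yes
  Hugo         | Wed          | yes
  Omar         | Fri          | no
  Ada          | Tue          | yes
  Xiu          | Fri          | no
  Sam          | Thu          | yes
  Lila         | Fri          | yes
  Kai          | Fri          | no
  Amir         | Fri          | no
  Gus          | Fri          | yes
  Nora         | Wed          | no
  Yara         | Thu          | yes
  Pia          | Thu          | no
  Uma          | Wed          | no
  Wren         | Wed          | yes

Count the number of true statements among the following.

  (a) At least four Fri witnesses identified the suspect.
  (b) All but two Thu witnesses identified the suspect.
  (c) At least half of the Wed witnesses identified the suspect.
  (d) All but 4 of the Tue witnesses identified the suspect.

4

(a) Fri: |A| = 9, |A ∩ B| = 4; needs |A ∩ B| ≥ 4 — true.
(b) Thu: |A| = 5, |A ∩ B| = 3; needs |A ∖ B| = 2 — true.
(c) Wed: |A| = 9, |A ∩ B| = 5; needs |A ∩ B| ≥ |A ∖ B| — true.
(d) Tue: |A| = 7, |A ∩ B| = 3; needs |A ∖ B| = 4 — true.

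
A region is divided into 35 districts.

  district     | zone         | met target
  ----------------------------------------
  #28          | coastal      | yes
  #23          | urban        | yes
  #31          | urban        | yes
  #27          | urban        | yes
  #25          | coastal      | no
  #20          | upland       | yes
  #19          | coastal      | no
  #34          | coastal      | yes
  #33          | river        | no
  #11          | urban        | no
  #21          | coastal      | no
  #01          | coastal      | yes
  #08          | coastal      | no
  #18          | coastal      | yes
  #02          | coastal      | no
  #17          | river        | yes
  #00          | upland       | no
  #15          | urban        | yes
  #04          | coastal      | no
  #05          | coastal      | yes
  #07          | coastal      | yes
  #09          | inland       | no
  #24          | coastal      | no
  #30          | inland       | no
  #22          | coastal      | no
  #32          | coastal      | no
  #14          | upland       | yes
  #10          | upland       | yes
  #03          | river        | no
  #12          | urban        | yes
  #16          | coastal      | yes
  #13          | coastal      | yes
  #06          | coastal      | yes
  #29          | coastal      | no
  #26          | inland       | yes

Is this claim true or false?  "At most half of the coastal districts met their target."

True

Truth condition: |A ∩ B| ≤ |A ∖ B|.
|A| = 19, |A ∩ B| = 9, |A ∖ B| = 10.
9 < 10, so the statement is true.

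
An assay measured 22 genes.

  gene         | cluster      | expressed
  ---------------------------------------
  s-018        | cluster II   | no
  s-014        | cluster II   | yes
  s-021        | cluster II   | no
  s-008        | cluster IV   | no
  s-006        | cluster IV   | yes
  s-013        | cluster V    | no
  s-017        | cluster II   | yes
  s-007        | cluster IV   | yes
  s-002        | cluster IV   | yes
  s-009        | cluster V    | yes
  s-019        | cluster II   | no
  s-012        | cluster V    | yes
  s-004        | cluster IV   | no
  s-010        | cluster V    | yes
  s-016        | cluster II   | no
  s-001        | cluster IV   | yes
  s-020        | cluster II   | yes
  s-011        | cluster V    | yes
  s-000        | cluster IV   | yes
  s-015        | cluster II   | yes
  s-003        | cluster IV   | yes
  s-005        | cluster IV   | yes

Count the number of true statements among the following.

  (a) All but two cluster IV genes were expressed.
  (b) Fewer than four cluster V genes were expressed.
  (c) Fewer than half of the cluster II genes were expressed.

1

(a) cluster IV: |A| = 9, |A ∩ B| = 7; needs |A ∖ B| = 2 — true.
(b) cluster V: |A| = 5, |A ∩ B| = 4; needs |A ∩ B| < 4 — false.
(c) cluster II: |A| = 8, |A ∩ B| = 4; needs |A ∩ B| < |A ∖ B| — false.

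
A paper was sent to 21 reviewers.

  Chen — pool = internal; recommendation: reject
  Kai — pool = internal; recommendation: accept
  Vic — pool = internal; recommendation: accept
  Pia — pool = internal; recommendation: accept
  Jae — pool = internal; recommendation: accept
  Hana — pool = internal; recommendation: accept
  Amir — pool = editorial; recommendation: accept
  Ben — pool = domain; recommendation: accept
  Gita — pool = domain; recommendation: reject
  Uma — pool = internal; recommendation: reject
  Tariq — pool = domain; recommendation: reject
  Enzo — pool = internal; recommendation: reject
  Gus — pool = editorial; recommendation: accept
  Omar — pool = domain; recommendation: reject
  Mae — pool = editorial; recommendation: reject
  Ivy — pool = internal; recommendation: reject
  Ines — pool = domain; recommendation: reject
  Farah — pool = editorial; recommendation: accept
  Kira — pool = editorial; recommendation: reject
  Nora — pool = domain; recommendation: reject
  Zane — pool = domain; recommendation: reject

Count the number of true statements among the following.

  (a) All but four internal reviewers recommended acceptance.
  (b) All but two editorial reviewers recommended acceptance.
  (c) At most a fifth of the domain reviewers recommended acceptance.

(a) internal: |A| = 9, |A ∩ B| = 5; needs |A ∖ B| = 4 — true.
(b) editorial: |A| = 5, |A ∩ B| = 3; needs |A ∖ B| = 2 — true.
(c) domain: |A| = 7, |A ∩ B| = 1; needs |A ∩ B| / |A| ≤ 1/5 — true.

3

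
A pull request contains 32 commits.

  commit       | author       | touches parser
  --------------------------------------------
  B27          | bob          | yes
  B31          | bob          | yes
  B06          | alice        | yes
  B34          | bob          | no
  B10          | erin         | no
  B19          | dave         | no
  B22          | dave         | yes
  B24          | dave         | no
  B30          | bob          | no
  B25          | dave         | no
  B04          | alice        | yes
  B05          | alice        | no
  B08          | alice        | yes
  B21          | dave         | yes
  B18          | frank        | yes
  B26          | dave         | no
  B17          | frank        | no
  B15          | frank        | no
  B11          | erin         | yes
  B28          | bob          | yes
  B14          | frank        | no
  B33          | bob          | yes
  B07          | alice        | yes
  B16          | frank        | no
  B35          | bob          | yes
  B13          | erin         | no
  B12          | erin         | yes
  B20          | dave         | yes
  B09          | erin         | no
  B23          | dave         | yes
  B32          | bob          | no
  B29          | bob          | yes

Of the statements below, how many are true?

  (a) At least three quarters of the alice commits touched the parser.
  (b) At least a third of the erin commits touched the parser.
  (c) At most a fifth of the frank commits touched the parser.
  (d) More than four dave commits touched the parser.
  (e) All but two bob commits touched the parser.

3

(a) alice: |A| = 5, |A ∩ B| = 4; needs |A ∩ B| / |A| ≥ 3/4 — true.
(b) erin: |A| = 5, |A ∩ B| = 2; needs |A ∩ B| / |A| ≥ 1/3 — true.
(c) frank: |A| = 5, |A ∩ B| = 1; needs |A ∩ B| / |A| ≤ 1/5 — true.
(d) dave: |A| = 8, |A ∩ B| = 4; needs |A ∩ B| > 4 — false.
(e) bob: |A| = 9, |A ∩ B| = 6; needs |A ∖ B| = 2 — false.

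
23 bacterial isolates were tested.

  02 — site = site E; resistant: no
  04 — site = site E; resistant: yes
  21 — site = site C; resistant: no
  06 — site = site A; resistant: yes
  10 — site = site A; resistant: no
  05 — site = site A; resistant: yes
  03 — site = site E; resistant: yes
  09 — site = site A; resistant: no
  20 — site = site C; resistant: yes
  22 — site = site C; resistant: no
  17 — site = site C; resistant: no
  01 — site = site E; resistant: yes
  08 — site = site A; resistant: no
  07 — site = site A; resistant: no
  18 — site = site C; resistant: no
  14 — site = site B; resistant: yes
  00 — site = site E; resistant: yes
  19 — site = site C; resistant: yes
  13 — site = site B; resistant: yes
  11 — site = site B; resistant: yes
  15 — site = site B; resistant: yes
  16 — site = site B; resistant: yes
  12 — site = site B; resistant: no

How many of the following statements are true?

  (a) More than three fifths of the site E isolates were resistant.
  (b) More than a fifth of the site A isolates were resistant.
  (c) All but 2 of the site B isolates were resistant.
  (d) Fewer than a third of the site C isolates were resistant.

(a) site E: |A| = 5, |A ∩ B| = 4; needs |A ∩ B| / |A| > 3/5 — true.
(b) site A: |A| = 6, |A ∩ B| = 2; needs |A ∩ B| / |A| > 1/5 — true.
(c) site B: |A| = 6, |A ∩ B| = 5; needs |A ∖ B| = 2 — false.
(d) site C: |A| = 6, |A ∩ B| = 2; needs |A ∩ B| / |A| < 1/3 — false.

2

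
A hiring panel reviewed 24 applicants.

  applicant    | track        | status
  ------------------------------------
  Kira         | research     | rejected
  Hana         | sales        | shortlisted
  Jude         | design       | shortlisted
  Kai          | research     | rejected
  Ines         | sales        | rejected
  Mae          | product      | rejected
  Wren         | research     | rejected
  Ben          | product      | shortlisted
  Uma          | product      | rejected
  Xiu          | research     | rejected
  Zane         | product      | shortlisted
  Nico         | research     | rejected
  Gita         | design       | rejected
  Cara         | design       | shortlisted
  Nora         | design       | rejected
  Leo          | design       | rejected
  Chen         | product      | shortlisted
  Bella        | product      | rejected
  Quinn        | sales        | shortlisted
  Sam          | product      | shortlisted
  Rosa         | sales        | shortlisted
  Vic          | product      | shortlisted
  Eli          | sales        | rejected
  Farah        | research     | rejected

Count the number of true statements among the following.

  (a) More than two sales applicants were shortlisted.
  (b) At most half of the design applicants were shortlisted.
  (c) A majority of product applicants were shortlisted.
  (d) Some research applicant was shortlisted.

3

(a) sales: |A| = 5, |A ∩ B| = 3; needs |A ∩ B| > 2 — true.
(b) design: |A| = 5, |A ∩ B| = 2; needs |A ∩ B| ≤ |A ∖ B| — true.
(c) product: |A| = 8, |A ∩ B| = 5; needs |A ∩ B| > |A ∖ B| — true.
(d) research: |A| = 6, |A ∩ B| = 0; needs A ∩ B ≠ ∅ (|A ∩ B| ≥ 1) — false.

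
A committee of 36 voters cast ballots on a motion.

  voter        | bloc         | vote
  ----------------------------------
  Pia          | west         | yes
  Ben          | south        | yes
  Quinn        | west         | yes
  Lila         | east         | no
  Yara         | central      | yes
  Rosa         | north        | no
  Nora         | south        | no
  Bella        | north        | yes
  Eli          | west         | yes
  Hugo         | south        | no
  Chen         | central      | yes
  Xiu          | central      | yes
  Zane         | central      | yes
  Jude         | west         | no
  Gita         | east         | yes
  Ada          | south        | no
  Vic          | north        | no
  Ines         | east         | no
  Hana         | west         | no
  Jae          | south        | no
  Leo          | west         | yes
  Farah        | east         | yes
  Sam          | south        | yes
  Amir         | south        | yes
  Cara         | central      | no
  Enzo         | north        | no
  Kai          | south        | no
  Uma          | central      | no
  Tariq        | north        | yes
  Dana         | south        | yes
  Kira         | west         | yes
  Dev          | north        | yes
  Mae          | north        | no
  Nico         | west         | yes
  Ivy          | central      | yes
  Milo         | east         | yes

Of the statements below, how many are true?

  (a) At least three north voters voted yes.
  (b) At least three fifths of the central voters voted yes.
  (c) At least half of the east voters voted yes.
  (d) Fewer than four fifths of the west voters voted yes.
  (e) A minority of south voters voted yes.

(a) north: |A| = 7, |A ∩ B| = 3; needs |A ∩ B| ≥ 3 — true.
(b) central: |A| = 7, |A ∩ B| = 5; needs |A ∩ B| / |A| ≥ 3/5 — true.
(c) east: |A| = 5, |A ∩ B| = 3; needs |A ∩ B| ≥ |A ∖ B| — true.
(d) west: |A| = 8, |A ∩ B| = 6; needs |A ∩ B| / |A| < 4/5 — true.
(e) south: |A| = 9, |A ∩ B| = 4; needs |A ∩ B| < |A ∖ B| — true.

5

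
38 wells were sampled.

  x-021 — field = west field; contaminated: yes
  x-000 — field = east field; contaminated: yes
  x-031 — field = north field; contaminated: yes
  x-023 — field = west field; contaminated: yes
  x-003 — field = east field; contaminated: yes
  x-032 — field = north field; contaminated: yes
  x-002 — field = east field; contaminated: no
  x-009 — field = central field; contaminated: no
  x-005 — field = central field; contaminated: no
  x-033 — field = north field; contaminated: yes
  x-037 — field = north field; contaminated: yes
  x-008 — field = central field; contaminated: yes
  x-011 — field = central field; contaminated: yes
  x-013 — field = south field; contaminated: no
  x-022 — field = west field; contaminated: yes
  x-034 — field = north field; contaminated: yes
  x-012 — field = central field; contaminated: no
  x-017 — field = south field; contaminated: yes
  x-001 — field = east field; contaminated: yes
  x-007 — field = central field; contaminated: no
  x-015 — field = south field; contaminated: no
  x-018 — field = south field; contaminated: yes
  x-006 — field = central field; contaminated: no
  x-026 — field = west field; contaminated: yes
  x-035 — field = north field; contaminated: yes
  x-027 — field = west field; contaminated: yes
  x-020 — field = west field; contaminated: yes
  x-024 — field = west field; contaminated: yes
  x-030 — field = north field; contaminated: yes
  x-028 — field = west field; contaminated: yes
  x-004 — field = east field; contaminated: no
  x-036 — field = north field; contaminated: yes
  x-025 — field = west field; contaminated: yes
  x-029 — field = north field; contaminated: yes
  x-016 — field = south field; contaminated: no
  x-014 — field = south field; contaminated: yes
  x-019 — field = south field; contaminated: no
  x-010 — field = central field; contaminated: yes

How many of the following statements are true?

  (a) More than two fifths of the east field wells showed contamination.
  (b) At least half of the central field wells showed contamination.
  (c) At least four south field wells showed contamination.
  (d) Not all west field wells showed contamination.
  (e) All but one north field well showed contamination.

1

(a) east field: |A| = 5, |A ∩ B| = 3; needs |A ∩ B| / |A| > 2/5 — true.
(b) central field: |A| = 8, |A ∩ B| = 3; needs |A ∩ B| ≥ |A ∖ B| — false.
(c) south field: |A| = 7, |A ∩ B| = 3; needs |A ∩ B| ≥ 4 — false.
(d) west field: |A| = 9, |A ∩ B| = 9; needs A ⊄ B (|A ∖ B| ≥ 1) — false.
(e) north field: |A| = 9, |A ∩ B| = 9; needs |A ∖ B| = 1 — false.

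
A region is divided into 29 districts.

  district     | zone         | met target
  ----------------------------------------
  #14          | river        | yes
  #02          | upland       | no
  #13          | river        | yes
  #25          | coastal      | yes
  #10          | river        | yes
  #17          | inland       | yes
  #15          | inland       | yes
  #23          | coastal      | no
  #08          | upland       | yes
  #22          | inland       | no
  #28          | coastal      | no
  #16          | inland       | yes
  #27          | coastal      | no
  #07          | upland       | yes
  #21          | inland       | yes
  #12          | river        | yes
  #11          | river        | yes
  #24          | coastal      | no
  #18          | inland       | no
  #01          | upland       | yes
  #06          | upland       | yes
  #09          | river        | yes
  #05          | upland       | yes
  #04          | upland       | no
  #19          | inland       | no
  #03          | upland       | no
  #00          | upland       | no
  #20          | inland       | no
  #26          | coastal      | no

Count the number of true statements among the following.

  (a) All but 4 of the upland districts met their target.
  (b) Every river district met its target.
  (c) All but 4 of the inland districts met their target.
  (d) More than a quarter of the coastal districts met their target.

3

(a) upland: |A| = 9, |A ∩ B| = 5; needs |A ∖ B| = 4 — true.
(b) river: |A| = 6, |A ∩ B| = 6; needs A ⊆ B, i.e. every element of A is in B (|A ∖ B| = 0) — true.
(c) inland: |A| = 8, |A ∩ B| = 4; needs |A ∖ B| = 4 — true.
(d) coastal: |A| = 6, |A ∩ B| = 1; needs |A ∩ B| / |A| > 1/4 — false.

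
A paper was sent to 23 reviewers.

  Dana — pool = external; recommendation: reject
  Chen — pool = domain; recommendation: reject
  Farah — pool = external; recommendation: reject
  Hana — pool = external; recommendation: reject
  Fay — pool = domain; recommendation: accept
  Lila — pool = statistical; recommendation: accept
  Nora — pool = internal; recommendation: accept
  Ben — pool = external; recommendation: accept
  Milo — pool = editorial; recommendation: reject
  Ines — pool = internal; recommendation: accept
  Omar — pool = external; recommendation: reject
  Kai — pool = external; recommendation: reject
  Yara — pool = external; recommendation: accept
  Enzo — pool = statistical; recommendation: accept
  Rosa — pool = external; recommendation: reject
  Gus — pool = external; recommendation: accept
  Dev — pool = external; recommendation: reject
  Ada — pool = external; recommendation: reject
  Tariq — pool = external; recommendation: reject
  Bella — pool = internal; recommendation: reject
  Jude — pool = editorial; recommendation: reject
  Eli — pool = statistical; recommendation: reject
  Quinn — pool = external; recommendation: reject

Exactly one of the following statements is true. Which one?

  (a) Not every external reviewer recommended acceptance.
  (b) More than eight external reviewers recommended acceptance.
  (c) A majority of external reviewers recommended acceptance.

|A| = 13, |A ∩ B| = 3, |A ∖ B| = 10.
(a) requires A ⊄ B (|A ∖ B| ≥ 1): true.
(b) requires |A ∩ B| > 8: false.
(c) requires |A ∩ B| > |A ∖ B|: false.

(a)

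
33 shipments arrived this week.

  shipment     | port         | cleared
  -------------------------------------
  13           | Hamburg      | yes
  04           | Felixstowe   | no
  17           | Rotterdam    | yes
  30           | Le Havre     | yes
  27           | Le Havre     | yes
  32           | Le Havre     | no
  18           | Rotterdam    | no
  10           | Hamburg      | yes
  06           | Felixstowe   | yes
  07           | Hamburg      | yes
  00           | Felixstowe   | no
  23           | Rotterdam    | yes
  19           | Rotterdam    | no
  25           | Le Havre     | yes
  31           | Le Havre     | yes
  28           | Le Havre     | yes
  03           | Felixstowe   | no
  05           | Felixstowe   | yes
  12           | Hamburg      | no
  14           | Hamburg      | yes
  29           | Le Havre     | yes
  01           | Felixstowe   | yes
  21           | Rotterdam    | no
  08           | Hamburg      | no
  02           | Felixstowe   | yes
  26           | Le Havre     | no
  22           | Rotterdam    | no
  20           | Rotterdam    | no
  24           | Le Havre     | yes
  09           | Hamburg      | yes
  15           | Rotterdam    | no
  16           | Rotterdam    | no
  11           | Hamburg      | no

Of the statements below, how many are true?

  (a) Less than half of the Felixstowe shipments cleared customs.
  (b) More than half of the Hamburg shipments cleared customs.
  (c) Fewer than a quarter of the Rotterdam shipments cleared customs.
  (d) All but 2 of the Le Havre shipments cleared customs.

3

(a) Felixstowe: |A| = 7, |A ∩ B| = 4; needs |A ∩ B| < |A ∖ B| — false.
(b) Hamburg: |A| = 8, |A ∩ B| = 5; needs |A ∩ B| > |A ∖ B| — true.
(c) Rotterdam: |A| = 9, |A ∩ B| = 2; needs |A ∩ B| / |A| < 1/4 — true.
(d) Le Havre: |A| = 9, |A ∩ B| = 7; needs |A ∖ B| = 2 — true.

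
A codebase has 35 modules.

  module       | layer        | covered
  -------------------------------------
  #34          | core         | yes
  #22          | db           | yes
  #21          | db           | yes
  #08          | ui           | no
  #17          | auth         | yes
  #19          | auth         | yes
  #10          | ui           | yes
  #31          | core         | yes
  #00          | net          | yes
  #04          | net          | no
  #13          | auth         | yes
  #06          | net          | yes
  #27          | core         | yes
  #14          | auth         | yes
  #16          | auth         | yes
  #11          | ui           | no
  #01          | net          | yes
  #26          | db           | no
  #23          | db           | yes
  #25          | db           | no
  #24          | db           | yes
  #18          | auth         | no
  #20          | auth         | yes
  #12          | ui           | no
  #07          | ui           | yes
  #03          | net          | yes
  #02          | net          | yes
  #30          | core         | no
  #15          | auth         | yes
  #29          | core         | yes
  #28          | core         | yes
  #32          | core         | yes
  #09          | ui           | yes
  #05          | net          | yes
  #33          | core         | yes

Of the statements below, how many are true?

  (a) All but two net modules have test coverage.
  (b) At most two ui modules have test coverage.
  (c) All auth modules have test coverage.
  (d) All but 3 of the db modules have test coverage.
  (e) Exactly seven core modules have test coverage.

(a) net: |A| = 7, |A ∩ B| = 6; needs |A ∖ B| = 2 — false.
(b) ui: |A| = 6, |A ∩ B| = 3; needs |A ∩ B| ≤ 2 — false.
(c) auth: |A| = 8, |A ∩ B| = 7; needs A ⊆ B, i.e. every element of A is in B (|A ∖ B| = 0) — false.
(d) db: |A| = 6, |A ∩ B| = 4; needs |A ∖ B| = 3 — false.
(e) core: |A| = 8, |A ∩ B| = 7; needs |A ∩ B| = 7 — true.

1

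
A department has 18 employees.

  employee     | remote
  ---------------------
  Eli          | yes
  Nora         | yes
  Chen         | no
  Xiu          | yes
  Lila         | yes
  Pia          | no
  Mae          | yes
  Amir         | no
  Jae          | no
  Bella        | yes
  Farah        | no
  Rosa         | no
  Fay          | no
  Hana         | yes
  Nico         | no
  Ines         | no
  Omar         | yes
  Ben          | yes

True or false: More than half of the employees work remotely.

False

Truth condition: |A ∩ B| > |A ∖ B|.
|A| = 18, |A ∩ B| = 9, |A ∖ B| = 9.
9 = 9, so the statement is false.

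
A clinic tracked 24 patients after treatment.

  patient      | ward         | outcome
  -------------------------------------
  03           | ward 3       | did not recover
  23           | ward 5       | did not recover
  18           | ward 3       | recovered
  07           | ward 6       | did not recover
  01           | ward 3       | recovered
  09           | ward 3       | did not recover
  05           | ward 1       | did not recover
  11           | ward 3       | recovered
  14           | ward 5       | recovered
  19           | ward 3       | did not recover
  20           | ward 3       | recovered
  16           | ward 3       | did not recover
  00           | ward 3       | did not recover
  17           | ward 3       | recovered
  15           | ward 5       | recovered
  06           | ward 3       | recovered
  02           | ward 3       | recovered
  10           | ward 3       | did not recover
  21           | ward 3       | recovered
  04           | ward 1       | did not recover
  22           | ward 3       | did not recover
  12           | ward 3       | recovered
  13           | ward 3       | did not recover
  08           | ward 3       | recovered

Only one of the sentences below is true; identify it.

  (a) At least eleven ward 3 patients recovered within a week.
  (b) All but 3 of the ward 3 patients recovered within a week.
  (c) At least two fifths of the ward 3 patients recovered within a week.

|A| = 18, |A ∩ B| = 10, |A ∖ B| = 8.
(a) requires |A ∩ B| ≥ 11: false.
(b) requires |A ∖ B| = 3: false.
(c) requires |A ∩ B| / |A| ≥ 2/5: true.

(c)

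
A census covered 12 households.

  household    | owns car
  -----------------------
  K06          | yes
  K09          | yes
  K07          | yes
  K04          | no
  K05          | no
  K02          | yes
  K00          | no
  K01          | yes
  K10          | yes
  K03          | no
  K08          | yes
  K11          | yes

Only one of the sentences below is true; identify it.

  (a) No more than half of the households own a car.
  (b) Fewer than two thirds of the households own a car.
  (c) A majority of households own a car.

|A| = 12, |A ∩ B| = 8, |A ∖ B| = 4.
(a) requires |A ∩ B| ≤ |A ∖ B|: false.
(b) requires |A ∩ B| / |A| < 2/3: false.
(c) requires |A ∩ B| > |A ∖ B|: true.

(c)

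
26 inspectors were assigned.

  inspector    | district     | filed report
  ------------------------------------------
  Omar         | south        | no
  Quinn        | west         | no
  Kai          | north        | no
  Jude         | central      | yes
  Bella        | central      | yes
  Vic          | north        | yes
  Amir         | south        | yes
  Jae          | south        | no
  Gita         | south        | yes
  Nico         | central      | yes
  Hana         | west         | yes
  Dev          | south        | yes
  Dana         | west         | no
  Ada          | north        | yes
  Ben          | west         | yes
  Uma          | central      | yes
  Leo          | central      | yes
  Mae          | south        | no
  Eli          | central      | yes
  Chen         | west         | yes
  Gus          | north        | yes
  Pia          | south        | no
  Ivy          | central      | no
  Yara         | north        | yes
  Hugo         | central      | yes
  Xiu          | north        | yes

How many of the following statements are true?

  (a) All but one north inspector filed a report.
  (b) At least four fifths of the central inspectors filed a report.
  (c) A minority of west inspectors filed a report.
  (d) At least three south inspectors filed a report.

(a) north: |A| = 6, |A ∩ B| = 5; needs |A ∖ B| = 1 — true.
(b) central: |A| = 8, |A ∩ B| = 7; needs |A ∩ B| / |A| ≥ 4/5 — true.
(c) west: |A| = 5, |A ∩ B| = 3; needs |A ∩ B| < |A ∖ B| — false.
(d) south: |A| = 7, |A ∩ B| = 3; needs |A ∩ B| ≥ 3 — true.

3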